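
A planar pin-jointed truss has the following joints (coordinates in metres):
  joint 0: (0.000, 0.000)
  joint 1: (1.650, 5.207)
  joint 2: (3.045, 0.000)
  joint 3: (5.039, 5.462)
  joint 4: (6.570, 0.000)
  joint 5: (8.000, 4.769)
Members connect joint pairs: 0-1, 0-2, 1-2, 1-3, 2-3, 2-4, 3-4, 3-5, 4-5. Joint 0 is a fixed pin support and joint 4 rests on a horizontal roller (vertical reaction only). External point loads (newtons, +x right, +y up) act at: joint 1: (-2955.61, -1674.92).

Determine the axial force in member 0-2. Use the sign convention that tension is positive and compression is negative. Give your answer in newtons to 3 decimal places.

N=6 nodes, M=9 members, R=3 reactions → 2N=12, M+R=12
member 0 (0-1): L=5.4622, (cx,cy)=(0.3021,0.9533)
member 1 (0-2): L=3.0450, (cx,cy)=(1.0000,0.0000)
member 2 (1-2): L=5.3906, (cx,cy)=(0.2588,-0.9659)
member 3 (1-3): L=3.3986, (cx,cy)=(0.9972,0.0750)
member 4 (2-3): L=5.8146, (cx,cy)=(0.3429,0.9394)
member 5 (2-4): L=3.5250, (cx,cy)=(1.0000,0.0000)
member 6 (3-4): L=5.6725, (cx,cy)=(0.2699,-0.9629)
member 7 (3-5): L=3.0410, (cx,cy)=(0.9737,-0.2279)
member 8 (4-5): L=4.9788, (cx,cy)=(0.2872,0.9579)
solve A·x = −loads:
  F[0-1] = -3772.9837 N (compression)
  F[0-2] = -1815.8765 N (compression)
  F[1-2] = +2088.9183 N (tension)
  F[1-3] = +1278.9061 N (tension)
  F[2-3] = -2148.0145 N (compression)
  F[2-4] = -538.6818 N (compression)
  F[3-4] = +1995.8716 N (tension)
  F[3-5] = -0.0000 N (compression)
  F[4-5] = +0.0000 N (tension)
  Rx@0 = +2955.6100 N
  Ry@0 = +3596.7226 N
  Ry@4 = -1921.8026 N

-1815.876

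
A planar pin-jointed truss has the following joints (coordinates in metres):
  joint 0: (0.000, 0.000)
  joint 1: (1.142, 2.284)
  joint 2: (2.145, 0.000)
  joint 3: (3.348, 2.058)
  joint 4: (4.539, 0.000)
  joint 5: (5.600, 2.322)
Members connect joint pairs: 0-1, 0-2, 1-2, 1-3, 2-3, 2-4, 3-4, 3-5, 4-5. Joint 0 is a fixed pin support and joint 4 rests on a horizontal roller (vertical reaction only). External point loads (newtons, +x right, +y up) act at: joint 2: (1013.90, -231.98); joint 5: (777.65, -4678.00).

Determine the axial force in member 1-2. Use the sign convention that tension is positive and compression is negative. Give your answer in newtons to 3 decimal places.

N=6 nodes, M=9 members, R=3 reactions → 2N=12, M+R=12
member 0 (0-1): L=2.5536, (cx,cy)=(0.4472,0.8944)
member 1 (0-2): L=2.1450, (cx,cy)=(1.0000,0.0000)
member 2 (1-2): L=2.4945, (cx,cy)=(0.4021,-0.9156)
member 3 (1-3): L=2.2175, (cx,cy)=(0.9948,-0.1019)
member 4 (2-3): L=2.3838, (cx,cy)=(0.5047,0.8633)
member 5 (2-4): L=2.3940, (cx,cy)=(1.0000,0.0000)
member 6 (3-4): L=2.3778, (cx,cy)=(0.5009,-0.8655)
member 7 (3-5): L=2.2674, (cx,cy)=(0.9932,0.1164)
member 8 (4-5): L=2.5529, (cx,cy)=(0.4156,0.9095)
solve A·x = −loads:
  F[0-1] = +1530.5418 N (tension)
  F[0-2] = +1107.0709 N (tension)
  F[1-2] = -1645.7703 N (compression)
  F[1-3] = +1353.2570 N (tension)
  F[2-3] = +2014.1435 N (tension)
  F[2-4] = -1585.0050 N (compression)
  F[3-4] = -1432.5054 N (compression)
  F[3-5] = +3101.2711 N (tension)
  F[4-5] = -5540.2194 N (compression)
  Rx@0 = -1791.5500 N
  Ry@0 = -1368.9582 N
  Ry@4 = +6278.9382 N

-1645.770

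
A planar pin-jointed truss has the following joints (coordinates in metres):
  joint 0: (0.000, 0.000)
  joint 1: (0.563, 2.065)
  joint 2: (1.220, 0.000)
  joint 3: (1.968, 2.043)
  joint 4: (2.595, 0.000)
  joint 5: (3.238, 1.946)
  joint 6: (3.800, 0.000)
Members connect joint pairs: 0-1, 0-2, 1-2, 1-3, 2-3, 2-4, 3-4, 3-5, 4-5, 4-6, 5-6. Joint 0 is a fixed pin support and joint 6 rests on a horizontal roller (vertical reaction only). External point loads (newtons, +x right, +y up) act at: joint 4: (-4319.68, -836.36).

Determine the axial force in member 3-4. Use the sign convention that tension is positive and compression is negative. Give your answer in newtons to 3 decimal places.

N=7 nodes, M=11 members, R=3 reactions → 2N=14, M+R=14
member 0 (0-1): L=2.1404, (cx,cy)=(0.2630,0.9648)
member 1 (0-2): L=1.2200, (cx,cy)=(1.0000,0.0000)
member 2 (1-2): L=2.1670, (cx,cy)=(0.3032,-0.9529)
member 3 (1-3): L=1.4052, (cx,cy)=(0.9999,-0.0157)
member 4 (2-3): L=2.1756, (cx,cy)=(0.3438,0.9390)
member 5 (2-4): L=1.3750, (cx,cy)=(1.0000,0.0000)
member 6 (3-4): L=2.1370, (cx,cy)=(0.2934,-0.9560)
member 7 (3-5): L=1.2737, (cx,cy)=(0.9971,-0.0762)
member 8 (4-5): L=2.0495, (cx,cy)=(0.3137,0.9495)
member 9 (4-6): L=1.2050, (cx,cy)=(1.0000,0.0000)
member 10 (5-6): L=2.0255, (cx,cy)=(0.2775,-0.9607)
solve A·x = −loads:
  F[0-1] = -274.8945 N (compression)
  F[0-2] = -4247.3722 N (compression)
  F[1-2] = +280.9014 N (tension)
  F[1-3] = -157.4921 N (compression)
  F[2-3] = -285.0571 N (compression)
  F[2-4] = -4064.2020 N (compression)
  F[3-4] = +304.9833 N (tension)
  F[3-5] = -345.9633 N (compression)
  F[4-5] = +573.7685 N (tension)
  F[4-6] = +164.9455 N (tension)
  F[5-6] = -594.4868 N (compression)
  Rx@0 = +4319.6800 N
  Ry@0 = +265.2142 N
  Ry@6 = +571.1458 N

304.983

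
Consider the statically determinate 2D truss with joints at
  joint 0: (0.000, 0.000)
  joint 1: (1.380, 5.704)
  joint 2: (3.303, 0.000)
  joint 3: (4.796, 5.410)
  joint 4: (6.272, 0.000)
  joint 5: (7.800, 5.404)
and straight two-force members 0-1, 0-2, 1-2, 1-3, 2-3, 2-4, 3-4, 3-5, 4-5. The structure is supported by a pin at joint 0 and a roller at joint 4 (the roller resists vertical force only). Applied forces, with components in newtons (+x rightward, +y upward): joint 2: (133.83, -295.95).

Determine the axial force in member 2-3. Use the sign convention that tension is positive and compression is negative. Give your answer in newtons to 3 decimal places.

N=6 nodes, M=9 members, R=3 reactions → 2N=12, M+R=12
member 0 (0-1): L=5.8686, (cx,cy)=(0.2352,0.9720)
member 1 (0-2): L=3.3030, (cx,cy)=(1.0000,0.0000)
member 2 (1-2): L=6.0194, (cx,cy)=(0.3195,-0.9476)
member 3 (1-3): L=3.4286, (cx,cy)=(0.9963,-0.0857)
member 4 (2-3): L=5.6122, (cx,cy)=(0.2660,0.9640)
member 5 (2-4): L=2.9690, (cx,cy)=(1.0000,0.0000)
member 6 (3-4): L=5.6077, (cx,cy)=(0.2632,-0.9647)
member 7 (3-5): L=3.0040, (cx,cy)=(1.0000,-0.0020)
member 8 (4-5): L=5.6159, (cx,cy)=(0.2721,0.9623)
solve A·x = −loads:
  F[0-1] = -144.1367 N (compression)
  F[0-2] = +167.7239 N (tension)
  F[1-2] = +155.4305 N (tension)
  F[1-3] = -83.8575 N (compression)
  F[2-3] = +154.2216 N (tension)
  F[2-4] = +42.5216 N (tension)
  F[3-4] = -161.5515 N (compression)
  F[3-5] = +0.0000 N (tension)
  F[4-5] = -0.0000 N (compression)
  Rx@0 = -133.8300 N
  Ry@0 = +140.0950 N
  Ry@4 = +155.8550 N

154.222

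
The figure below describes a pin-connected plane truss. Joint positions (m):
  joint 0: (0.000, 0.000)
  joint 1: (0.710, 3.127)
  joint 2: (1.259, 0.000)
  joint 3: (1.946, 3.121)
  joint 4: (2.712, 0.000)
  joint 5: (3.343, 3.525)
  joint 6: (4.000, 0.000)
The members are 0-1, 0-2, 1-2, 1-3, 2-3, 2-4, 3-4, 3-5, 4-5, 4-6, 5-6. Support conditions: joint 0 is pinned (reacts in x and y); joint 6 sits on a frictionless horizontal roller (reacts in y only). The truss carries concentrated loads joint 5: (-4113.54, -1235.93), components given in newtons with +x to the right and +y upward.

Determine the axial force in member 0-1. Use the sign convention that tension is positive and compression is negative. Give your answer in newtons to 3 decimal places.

N=7 nodes, M=11 members, R=3 reactions → 2N=14, M+R=14
member 0 (0-1): L=3.2066, (cx,cy)=(0.2214,0.9752)
member 1 (0-2): L=1.2590, (cx,cy)=(1.0000,0.0000)
member 2 (1-2): L=3.1748, (cx,cy)=(0.1729,-0.9849)
member 3 (1-3): L=1.2360, (cx,cy)=(1.0000,-0.0049)
member 4 (2-3): L=3.1957, (cx,cy)=(0.2150,0.9766)
member 5 (2-4): L=1.4530, (cx,cy)=(1.0000,0.0000)
member 6 (3-4): L=3.2136, (cx,cy)=(0.2384,-0.9712)
member 7 (3-5): L=1.4542, (cx,cy)=(0.9606,0.2778)
member 8 (4-5): L=3.5810, (cx,cy)=(0.1762,0.9844)
member 9 (4-6): L=1.2880, (cx,cy)=(1.0000,0.0000)
member 10 (5-6): L=3.5857, (cx,cy)=(0.1832,-0.9831)
solve A·x = −loads:
  F[0-1] = -3925.4942 N (compression)
  F[0-2] = -3244.3614 N (compression)
  F[1-2] = +3894.2117 N (tension)
  F[1-3] = -1542.5947 N (compression)
  F[2-3] = -3927.3707 N (compression)
  F[2-4] = -1726.6761 N (compression)
  F[3-4] = +3016.7996 N (tension)
  F[3-5] = -3233.2182 N (compression)
  F[4-5] = -2976.4172 N (compression)
  F[4-6] = -483.1287 N (compression)
  F[5-6] = +2636.7677 N (tension)
  Rx@0 = +4113.5400 N
  Ry@0 = +3828.0586 N
  Ry@6 = -2592.1286 N

-3925.494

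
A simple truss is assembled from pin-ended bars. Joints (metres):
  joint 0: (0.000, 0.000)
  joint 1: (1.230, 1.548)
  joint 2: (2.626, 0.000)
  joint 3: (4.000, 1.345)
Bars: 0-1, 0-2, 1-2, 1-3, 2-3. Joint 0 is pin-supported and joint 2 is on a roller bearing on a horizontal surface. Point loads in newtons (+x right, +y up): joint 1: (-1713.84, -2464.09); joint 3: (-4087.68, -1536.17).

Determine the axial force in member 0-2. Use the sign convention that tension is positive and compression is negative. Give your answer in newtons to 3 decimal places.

-2933.029

N=4 nodes, M=5 members, R=3 reactions → 2N=8, M+R=8
member 0 (0-1): L=1.9772, (cx,cy)=(0.6221,0.7829)
member 1 (0-2): L=2.6260, (cx,cy)=(1.0000,0.0000)
member 2 (1-2): L=2.0845, (cx,cy)=(0.6697,-0.7426)
member 3 (1-3): L=2.7774, (cx,cy)=(0.9973,-0.0731)
member 4 (2-3): L=1.9227, (cx,cy)=(0.7146,0.6995)
solve A·x = −loads:
  F[0-1] = -4610.9732 N (compression)
  F[0-2] = -2933.0287 N (compression)
  F[1-2] = +1774.4023 N (tension)
  F[1-3] = -2349.2635 N (compression)
  F[2-3] = -2441.4785 N (compression)
  Rx@0 = +5801.5200 N
  Ry@0 = +3610.1013 N
  Ry@2 = +390.1587 N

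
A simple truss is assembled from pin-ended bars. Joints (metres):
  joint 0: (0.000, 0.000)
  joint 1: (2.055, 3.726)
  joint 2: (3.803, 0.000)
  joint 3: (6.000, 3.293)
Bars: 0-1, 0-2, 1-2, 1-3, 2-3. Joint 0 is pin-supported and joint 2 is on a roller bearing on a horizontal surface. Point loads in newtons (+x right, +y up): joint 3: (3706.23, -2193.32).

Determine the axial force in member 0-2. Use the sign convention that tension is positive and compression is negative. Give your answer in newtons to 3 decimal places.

N=4 nodes, M=5 members, R=3 reactions → 2N=8, M+R=8
member 0 (0-1): L=4.2551, (cx,cy)=(0.4829,0.8756)
member 1 (0-2): L=3.8030, (cx,cy)=(1.0000,0.0000)
member 2 (1-2): L=4.1157, (cx,cy)=(0.4247,-0.9053)
member 3 (1-3): L=3.9687, (cx,cy)=(0.9940,-0.1091)
member 4 (2-3): L=3.9586, (cx,cy)=(0.5550,0.8319)
solve A·x = −loads:
  F[0-1] = +5111.9671 N (tension)
  F[0-2] = +1237.4215 N (tension)
  F[1-2] = -5528.3848 N (compression)
  F[1-3] = +4845.7528 N (tension)
  F[2-3] = -2001.1027 N (compression)
  Rx@0 = -3706.2300 N
  Ry@0 = -4476.2923 N
  Ry@2 = +6669.6123 N

1237.421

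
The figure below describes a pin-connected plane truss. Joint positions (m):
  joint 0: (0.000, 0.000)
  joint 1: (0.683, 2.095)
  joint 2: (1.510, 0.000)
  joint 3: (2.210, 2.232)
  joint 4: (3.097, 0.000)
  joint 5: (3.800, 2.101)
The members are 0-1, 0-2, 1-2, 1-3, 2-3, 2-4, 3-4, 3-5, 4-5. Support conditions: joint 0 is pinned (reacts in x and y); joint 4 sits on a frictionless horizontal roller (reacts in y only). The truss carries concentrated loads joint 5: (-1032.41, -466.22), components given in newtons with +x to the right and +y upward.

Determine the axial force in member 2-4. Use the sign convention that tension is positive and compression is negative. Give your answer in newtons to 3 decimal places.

N=6 nodes, M=9 members, R=3 reactions → 2N=12, M+R=12
member 0 (0-1): L=2.2035, (cx,cy)=(0.3100,0.9508)
member 1 (0-2): L=1.5100, (cx,cy)=(1.0000,0.0000)
member 2 (1-2): L=2.2523, (cx,cy)=(0.3672,-0.9302)
member 3 (1-3): L=1.5331, (cx,cy)=(0.9960,0.0894)
member 4 (2-3): L=2.3392, (cx,cy)=(0.2992,0.9542)
member 5 (2-4): L=1.5870, (cx,cy)=(1.0000,0.0000)
member 6 (3-4): L=2.4018, (cx,cy)=(0.3693,-0.9293)
member 7 (3-5): L=1.5954, (cx,cy)=(0.9966,-0.0821)
member 8 (4-5): L=2.2155, (cx,cy)=(0.3173,0.9483)
solve A·x = −loads:
  F[0-1] = -625.3549 N (compression)
  F[0-2] = -838.5761 N (compression)
  F[1-2] = +599.2831 N (tension)
  F[1-3] = -415.5390 N (compression)
  F[2-3] = -584.1945 N (compression)
  F[2-4] = -443.7141 N (compression)
  F[3-4] = +715.4003 N (tension)
  F[3-5] = -855.7889 N (compression)
  F[4-5] = -565.7261 N (compression)
  Rx@0 = +1032.4100 N
  Ry@0 = +594.5563 N
  Ry@4 = -128.3363 N

-443.714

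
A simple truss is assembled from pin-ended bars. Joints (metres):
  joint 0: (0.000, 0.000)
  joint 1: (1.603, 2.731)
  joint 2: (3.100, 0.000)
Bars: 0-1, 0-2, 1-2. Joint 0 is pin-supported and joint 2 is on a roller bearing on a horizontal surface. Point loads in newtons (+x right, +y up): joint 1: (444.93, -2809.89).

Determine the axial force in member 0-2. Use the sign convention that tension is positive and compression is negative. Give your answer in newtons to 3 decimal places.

1011.313

N=3 nodes, M=3 members, R=3 reactions → 2N=6, M+R=6
member 0 (0-1): L=3.1667, (cx,cy)=(0.5062,0.8624)
member 1 (0-2): L=3.1000, (cx,cy)=(1.0000,0.0000)
member 2 (1-2): L=3.1144, (cx,cy)=(0.4807,-0.8769)
solve A·x = −loads:
  F[0-1] = -1118.8795 N (compression)
  F[0-2] = +1011.3131 N (tension)
  F[1-2] = -2103.9510 N (compression)
  Rx@0 = -444.9300 N
  Ry@0 = +964.9360 N
  Ry@2 = +1844.9540 N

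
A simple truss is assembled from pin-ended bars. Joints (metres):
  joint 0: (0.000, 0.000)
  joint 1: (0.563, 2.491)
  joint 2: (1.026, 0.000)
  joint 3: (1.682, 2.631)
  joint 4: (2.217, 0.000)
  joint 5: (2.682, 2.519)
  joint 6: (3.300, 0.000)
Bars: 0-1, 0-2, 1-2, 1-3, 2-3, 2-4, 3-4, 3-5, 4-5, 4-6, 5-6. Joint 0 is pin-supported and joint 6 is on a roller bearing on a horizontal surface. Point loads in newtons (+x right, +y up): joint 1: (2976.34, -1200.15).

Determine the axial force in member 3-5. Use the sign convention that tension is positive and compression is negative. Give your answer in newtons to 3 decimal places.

-1039.061

N=7 nodes, M=11 members, R=3 reactions → 2N=14, M+R=14
member 0 (0-1): L=2.5538, (cx,cy)=(0.2205,0.9754)
member 1 (0-2): L=1.0260, (cx,cy)=(1.0000,0.0000)
member 2 (1-2): L=2.5337, (cx,cy)=(0.1827,-0.9832)
member 3 (1-3): L=1.1277, (cx,cy)=(0.9923,0.1241)
member 4 (2-3): L=2.7115, (cx,cy)=(0.2419,0.9703)
member 5 (2-4): L=1.1910, (cx,cy)=(1.0000,0.0000)
member 6 (3-4): L=2.6848, (cx,cy)=(0.1993,-0.9799)
member 7 (3-5): L=1.0063, (cx,cy)=(0.9938,-0.1113)
member 8 (4-5): L=2.5616, (cx,cy)=(0.1815,0.9834)
member 9 (4-6): L=1.0830, (cx,cy)=(1.0000,0.0000)
member 10 (5-6): L=2.5937, (cx,cy)=(0.2383,-0.9712)
solve A·x = −loads:
  F[0-1] = +1282.8498 N (tension)
  F[0-2] = +2693.5317 N (tension)
  F[1-2] = -2771.7334 N (compression)
  F[1-3] = -2204.0772 N (compression)
  F[2-3] = +2808.4898 N (tension)
  F[2-4] = +1507.5742 N (tension)
  F[3-4] = -2383.5891 N (compression)
  F[3-5] = -1039.0605 N (compression)
  F[4-5] = +2375.2508 N (tension)
  F[4-6] = +601.4248 N (tension)
  F[5-6] = -2524.1361 N (compression)
  Rx@0 = -2976.3400 N
  Ry@0 = -1251.2886 N
  Ry@6 = +2451.4386 N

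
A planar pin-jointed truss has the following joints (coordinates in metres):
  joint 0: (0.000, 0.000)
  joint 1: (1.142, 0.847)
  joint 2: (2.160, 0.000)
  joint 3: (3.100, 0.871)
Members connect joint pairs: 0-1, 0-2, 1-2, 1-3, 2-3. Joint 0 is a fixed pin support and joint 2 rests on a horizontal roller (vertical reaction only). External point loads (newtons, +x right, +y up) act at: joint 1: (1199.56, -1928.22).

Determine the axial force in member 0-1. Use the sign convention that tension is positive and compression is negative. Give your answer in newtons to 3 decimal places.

-735.888

N=4 nodes, M=5 members, R=3 reactions → 2N=8, M+R=8
member 0 (0-1): L=1.4218, (cx,cy)=(0.8032,0.5957)
member 1 (0-2): L=2.1600, (cx,cy)=(1.0000,0.0000)
member 2 (1-2): L=1.3243, (cx,cy)=(0.7687,-0.6396)
member 3 (1-3): L=1.9581, (cx,cy)=(0.9999,0.0123)
member 4 (2-3): L=1.2815, (cx,cy)=(0.7335,0.6797)
solve A·x = −loads:
  F[0-1] = -735.8884 N (compression)
  F[0-2] = +1790.6224 N (tension)
  F[1-2] = -2329.3673 N (compression)
  F[1-3] = -0.0000 N (compression)
  F[2-3] = +0.0000 N (tension)
  Rx@0 = -1199.5600 N
  Ry@0 = +438.3799 N
  Ry@2 = +1489.8401 N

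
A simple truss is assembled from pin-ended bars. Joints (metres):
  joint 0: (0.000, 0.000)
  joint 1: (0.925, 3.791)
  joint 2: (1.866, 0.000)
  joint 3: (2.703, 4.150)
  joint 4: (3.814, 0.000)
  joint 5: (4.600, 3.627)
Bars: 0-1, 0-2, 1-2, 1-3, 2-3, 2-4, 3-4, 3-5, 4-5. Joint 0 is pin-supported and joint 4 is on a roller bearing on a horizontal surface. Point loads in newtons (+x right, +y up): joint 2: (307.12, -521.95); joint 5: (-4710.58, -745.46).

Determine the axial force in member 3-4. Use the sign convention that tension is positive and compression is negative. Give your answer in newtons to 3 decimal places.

5439.105

N=6 nodes, M=9 members, R=3 reactions → 2N=12, M+R=12
member 0 (0-1): L=3.9022, (cx,cy)=(0.2370,0.9715)
member 1 (0-2): L=1.8660, (cx,cy)=(1.0000,0.0000)
member 2 (1-2): L=3.9060, (cx,cy)=(0.2409,-0.9705)
member 3 (1-3): L=1.8139, (cx,cy)=(0.9802,0.1979)
member 4 (2-3): L=4.2336, (cx,cy)=(0.1977,0.9803)
member 5 (2-4): L=1.9480, (cx,cy)=(1.0000,0.0000)
member 6 (3-4): L=4.2961, (cx,cy)=(0.2586,-0.9660)
member 7 (3-5): L=1.9678, (cx,cy)=(0.9640,-0.2658)
member 8 (4-5): L=3.7112, (cx,cy)=(0.2118,0.9773)
solve A·x = −loads:
  F[0-1] = -4727.3145 N (compression)
  F[0-2] = -3282.8753 N (compression)
  F[1-2] = +4284.1075 N (tension)
  F[1-3] = -2196.1063 N (compression)
  F[2-3] = -3709.1951 N (compression)
  F[2-4] = -1824.5867 N (compression)
  F[3-4] = +5439.1048 N (tension)
  F[3-5] = -4452.7195 N (compression)
  F[4-5] = -1973.6882 N (compression)
  Rx@0 = +4403.4600 N
  Ry@0 = +4592.5802 N
  Ry@4 = -3325.1702 N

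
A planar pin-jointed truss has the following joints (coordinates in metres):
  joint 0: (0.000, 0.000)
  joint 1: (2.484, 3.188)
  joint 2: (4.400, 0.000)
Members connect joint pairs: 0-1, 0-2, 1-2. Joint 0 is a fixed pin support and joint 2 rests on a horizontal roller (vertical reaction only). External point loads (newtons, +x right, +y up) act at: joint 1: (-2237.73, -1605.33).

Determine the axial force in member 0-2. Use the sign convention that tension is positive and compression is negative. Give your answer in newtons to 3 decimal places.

N=3 nodes, M=3 members, R=3 reactions → 2N=6, M+R=6
member 0 (0-1): L=4.0415, (cx,cy)=(0.6146,0.7888)
member 1 (0-2): L=4.4000, (cx,cy)=(1.0000,0.0000)
member 2 (1-2): L=3.7195, (cx,cy)=(0.5151,-0.8571)
solve A·x = −loads:
  F[0-1] = -2941.5942 N (compression)
  F[0-2] = -429.7510 N (compression)
  F[1-2] = +834.2602 N (tension)
  Rx@0 = +2237.7300 N
  Ry@0 = +2320.3853 N
  Ry@2 = -715.0553 N

-429.751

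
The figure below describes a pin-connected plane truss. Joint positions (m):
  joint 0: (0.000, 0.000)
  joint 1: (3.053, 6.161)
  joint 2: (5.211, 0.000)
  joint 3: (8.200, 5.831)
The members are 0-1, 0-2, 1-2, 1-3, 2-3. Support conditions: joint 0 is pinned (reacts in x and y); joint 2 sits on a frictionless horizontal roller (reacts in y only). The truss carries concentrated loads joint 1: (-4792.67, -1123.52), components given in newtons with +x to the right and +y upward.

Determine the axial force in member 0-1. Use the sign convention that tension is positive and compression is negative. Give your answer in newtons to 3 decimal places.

-6843.233

N=4 nodes, M=5 members, R=3 reactions → 2N=8, M+R=8
member 0 (0-1): L=6.8760, (cx,cy)=(0.4440,0.8960)
member 1 (0-2): L=5.2110, (cx,cy)=(1.0000,0.0000)
member 2 (1-2): L=6.5280, (cx,cy)=(0.3306,-0.9438)
member 3 (1-3): L=5.1576, (cx,cy)=(0.9980,-0.0640)
member 4 (2-3): L=6.5525, (cx,cy)=(0.4562,0.8899)
solve A·x = −loads:
  F[0-1] = -6843.2331 N (compression)
  F[0-2] = -1754.1980 N (compression)
  F[1-2] = +5306.4960 N (tension)
  F[1-3] = -0.0000 N (tension)
  F[2-3] = +0.0000 N (tension)
  Rx@0 = +4792.6700 N
  Ry@0 = +6131.6822 N
  Ry@2 = -5008.1622 N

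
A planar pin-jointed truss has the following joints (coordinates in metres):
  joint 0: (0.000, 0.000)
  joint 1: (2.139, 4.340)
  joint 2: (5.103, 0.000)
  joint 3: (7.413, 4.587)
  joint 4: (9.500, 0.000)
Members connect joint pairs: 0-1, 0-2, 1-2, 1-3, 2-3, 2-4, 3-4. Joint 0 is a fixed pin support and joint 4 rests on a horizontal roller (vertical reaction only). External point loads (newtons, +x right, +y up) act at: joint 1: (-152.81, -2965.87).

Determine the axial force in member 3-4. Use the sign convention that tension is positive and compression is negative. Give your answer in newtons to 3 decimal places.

N=5 nodes, M=7 members, R=3 reactions → 2N=10, M+R=10
member 0 (0-1): L=4.8385, (cx,cy)=(0.4421,0.8970)
member 1 (0-2): L=5.1030, (cx,cy)=(1.0000,0.0000)
member 2 (1-2): L=5.2556, (cx,cy)=(0.5640,-0.8258)
member 3 (1-3): L=5.2798, (cx,cy)=(0.9989,0.0468)
member 4 (2-3): L=5.1358, (cx,cy)=(0.4498,0.8931)
member 5 (2-4): L=4.3970, (cx,cy)=(1.0000,0.0000)
member 6 (3-4): L=5.0395, (cx,cy)=(0.4141,-0.9102)
solve A·x = −loads:
  F[0-1] = -2639.8620 N (compression)
  F[0-2] = +1014.2220 N (tension)
  F[1-2] = -757.4215 N (compression)
  F[1-3] = -587.6992 N (compression)
  F[2-3] = +700.3090 N (tension)
  F[2-4] = +272.0694 N (tension)
  F[3-4] = -656.9632 N (compression)
  Rx@0 = +152.8100 N
  Ry@0 = +2367.8910 N
  Ry@4 = +597.9790 N

-656.963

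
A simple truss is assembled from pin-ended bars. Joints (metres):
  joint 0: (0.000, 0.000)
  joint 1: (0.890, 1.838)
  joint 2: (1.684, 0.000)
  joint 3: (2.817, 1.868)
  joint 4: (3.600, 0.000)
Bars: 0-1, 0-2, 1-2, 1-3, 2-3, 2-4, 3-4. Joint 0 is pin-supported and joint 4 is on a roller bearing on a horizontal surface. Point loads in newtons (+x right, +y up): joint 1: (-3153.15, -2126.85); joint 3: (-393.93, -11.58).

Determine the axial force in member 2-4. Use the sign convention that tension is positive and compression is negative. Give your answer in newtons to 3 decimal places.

N=5 nodes, M=7 members, R=3 reactions → 2N=10, M+R=10
member 0 (0-1): L=2.0421, (cx,cy)=(0.4358,0.9000)
member 1 (0-2): L=1.6840, (cx,cy)=(1.0000,0.0000)
member 2 (1-2): L=2.0022, (cx,cy)=(0.3966,-0.9180)
member 3 (1-3): L=1.9272, (cx,cy)=(0.9999,0.0156)
member 4 (2-3): L=2.1847, (cx,cy)=(0.5186,0.8550)
member 5 (2-4): L=1.9160, (cx,cy)=(1.0000,0.0000)
member 6 (3-4): L=2.0255, (cx,cy)=(0.3866,-0.9223)
solve A·x = −loads:
  F[0-1] = -3797.4378 N (compression)
  F[0-2] = -1892.0925 N (compression)
  F[1-2] = +1422.1302 N (tension)
  F[1-3] = +934.3016 N (tension)
  F[2-3] = -1526.8914 N (compression)
  F[2-4] = -536.2788 N (compression)
  F[3-4] = +1387.2472 N (tension)
  Rx@0 = +3547.0800 N
  Ry@0 = +3417.8282 N
  Ry@4 = -1279.3982 N

-536.279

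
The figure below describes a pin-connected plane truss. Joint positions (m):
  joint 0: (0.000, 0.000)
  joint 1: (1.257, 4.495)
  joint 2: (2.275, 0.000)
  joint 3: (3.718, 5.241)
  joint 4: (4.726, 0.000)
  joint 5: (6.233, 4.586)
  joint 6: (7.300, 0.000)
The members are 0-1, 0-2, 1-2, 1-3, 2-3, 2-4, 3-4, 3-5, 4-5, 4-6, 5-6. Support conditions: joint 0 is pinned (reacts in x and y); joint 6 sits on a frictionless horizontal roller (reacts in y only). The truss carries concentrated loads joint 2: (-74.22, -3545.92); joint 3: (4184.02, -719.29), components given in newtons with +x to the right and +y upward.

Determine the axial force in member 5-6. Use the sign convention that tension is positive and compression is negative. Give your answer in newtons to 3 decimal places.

-4594.841

N=7 nodes, M=11 members, R=3 reactions → 2N=14, M+R=14
member 0 (0-1): L=4.6674, (cx,cy)=(0.2693,0.9631)
member 1 (0-2): L=2.2750, (cx,cy)=(1.0000,0.0000)
member 2 (1-2): L=4.6088, (cx,cy)=(0.2209,-0.9753)
member 3 (1-3): L=2.5716, (cx,cy)=(0.9570,0.2901)
member 4 (2-3): L=5.4360, (cx,cy)=(0.2655,0.9641)
member 5 (2-4): L=2.4510, (cx,cy)=(1.0000,0.0000)
member 6 (3-4): L=5.3371, (cx,cy)=(0.1889,-0.9820)
member 7 (3-5): L=2.5989, (cx,cy)=(0.9677,-0.2520)
member 8 (4-5): L=4.8273, (cx,cy)=(0.3122,0.9500)
member 9 (4-6): L=2.5740, (cx,cy)=(1.0000,0.0000)
member 10 (5-6): L=4.7085, (cx,cy)=(0.2266,-0.9740)
solve A·x = −loads:
  F[0-1] = +218.1567 N (tension)
  F[0-2] = +4051.0478 N (tension)
  F[1-2] = -184.4911 N (compression)
  F[1-3] = +103.9737 N (tension)
  F[2-3] = +3864.4961 N (tension)
  F[2-4] = +3058.6811 N (tension)
  F[3-4] = -3943.6707 N (compression)
  F[3-5] = -2391.0310 N (compression)
  F[4-5] = +4076.4292 N (tension)
  F[4-6] = +1041.2455 N (tension)
  F[5-6] = -4594.8406 N (compression)
  Rx@0 = -4109.8000 N
  Ry@0 = -210.0964 N
  Ry@6 = +4475.3064 N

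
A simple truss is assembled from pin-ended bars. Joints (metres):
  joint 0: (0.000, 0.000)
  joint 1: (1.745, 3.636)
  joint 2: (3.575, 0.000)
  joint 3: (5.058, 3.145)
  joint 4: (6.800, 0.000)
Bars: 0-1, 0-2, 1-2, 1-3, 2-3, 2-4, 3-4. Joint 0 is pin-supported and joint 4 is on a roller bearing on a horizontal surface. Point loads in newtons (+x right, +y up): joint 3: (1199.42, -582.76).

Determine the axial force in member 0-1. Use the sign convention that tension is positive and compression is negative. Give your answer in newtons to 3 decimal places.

449.717

N=5 nodes, M=7 members, R=3 reactions → 2N=10, M+R=10
member 0 (0-1): L=4.0331, (cx,cy)=(0.4327,0.9016)
member 1 (0-2): L=3.5750, (cx,cy)=(1.0000,0.0000)
member 2 (1-2): L=4.0706, (cx,cy)=(0.4496,-0.8932)
member 3 (1-3): L=3.3492, (cx,cy)=(0.9892,-0.1466)
member 4 (2-3): L=3.4771, (cx,cy)=(0.4265,0.9045)
member 5 (2-4): L=3.2250, (cx,cy)=(1.0000,0.0000)
member 6 (3-4): L=3.5952, (cx,cy)=(0.4845,-0.8748)
solve A·x = −loads:
  F[0-1] = +449.7169 N (tension)
  F[0-2] = +1004.8389 N (tension)
  F[1-2] = -525.3705 N (compression)
  F[1-3] = +435.4773 N (tension)
  F[2-3] = +518.8411 N (tension)
  F[2-4] = +547.3604 N (tension)
  F[3-4] = -1129.6669 N (compression)
  Rx@0 = -1199.4200 N
  Ry@0 = -405.4424 N
  Ry@4 = +988.2023 N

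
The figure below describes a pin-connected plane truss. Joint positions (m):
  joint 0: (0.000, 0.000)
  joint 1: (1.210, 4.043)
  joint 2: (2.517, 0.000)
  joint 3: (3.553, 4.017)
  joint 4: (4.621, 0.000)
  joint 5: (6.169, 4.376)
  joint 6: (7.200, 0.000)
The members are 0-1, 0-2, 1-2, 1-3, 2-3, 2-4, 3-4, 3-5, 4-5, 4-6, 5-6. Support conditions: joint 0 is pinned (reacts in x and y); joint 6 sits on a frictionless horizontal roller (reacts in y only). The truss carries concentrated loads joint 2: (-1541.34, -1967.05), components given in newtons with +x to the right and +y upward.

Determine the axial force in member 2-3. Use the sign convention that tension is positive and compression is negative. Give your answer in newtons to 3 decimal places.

700.988

N=7 nodes, M=11 members, R=3 reactions → 2N=14, M+R=14
member 0 (0-1): L=4.2202, (cx,cy)=(0.2867,0.9580)
member 1 (0-2): L=2.5170, (cx,cy)=(1.0000,0.0000)
member 2 (1-2): L=4.2490, (cx,cy)=(0.3076,-0.9515)
member 3 (1-3): L=2.3431, (cx,cy)=(0.9999,-0.0111)
member 4 (2-3): L=4.1484, (cx,cy)=(0.2497,0.9683)
member 5 (2-4): L=2.1040, (cx,cy)=(1.0000,0.0000)
member 6 (3-4): L=4.1566, (cx,cy)=(0.2569,-0.9664)
member 7 (3-5): L=2.6405, (cx,cy)=(0.9907,0.1360)
member 8 (4-5): L=4.6417, (cx,cy)=(0.3335,0.9428)
member 9 (4-6): L=2.5790, (cx,cy)=(1.0000,0.0000)
member 10 (5-6): L=4.4958, (cx,cy)=(0.2293,-0.9734)
solve A·x = −loads:
  F[0-1] = -1335.4716 N (compression)
  F[0-2] = -1158.4371 N (compression)
  F[1-2] = +1353.9167 N (tension)
  F[1-3] = -799.4182 N (compression)
  F[2-3] = +700.9882 N (tension)
  F[2-4] = +624.3097 N (tension)
  F[3-4] = -772.0207 N (compression)
  F[3-5] = -429.9358 N (compression)
  F[4-5] = +791.4081 N (tension)
  F[4-6] = +162.0121 N (tension)
  F[5-6] = -706.4754 N (compression)
  Rx@0 = +1541.3400 N
  Ry@0 = +1279.4021 N
  Ry@6 = +687.6479 N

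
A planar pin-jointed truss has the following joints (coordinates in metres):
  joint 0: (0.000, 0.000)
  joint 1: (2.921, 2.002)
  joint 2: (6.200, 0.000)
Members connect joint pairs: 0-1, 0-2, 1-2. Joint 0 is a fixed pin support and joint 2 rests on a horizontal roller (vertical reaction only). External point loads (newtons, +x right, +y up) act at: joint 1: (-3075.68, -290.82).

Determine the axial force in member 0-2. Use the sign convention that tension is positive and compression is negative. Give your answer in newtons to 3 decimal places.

N=3 nodes, M=3 members, R=3 reactions → 2N=6, M+R=6
member 0 (0-1): L=3.5412, (cx,cy)=(0.8249,0.5653)
member 1 (0-2): L=6.2000, (cx,cy)=(1.0000,0.0000)
member 2 (1-2): L=3.8419, (cx,cy)=(0.8535,-0.5211)
solve A·x = −loads:
  F[0-1] = -2028.7786 N (compression)
  F[0-2] = -1402.2282 N (compression)
  F[1-2] = +1642.9267 N (tension)
  Rx@0 = +3075.6800 N
  Ry@0 = +1146.9532 N
  Ry@2 = -856.1332 N

-1402.228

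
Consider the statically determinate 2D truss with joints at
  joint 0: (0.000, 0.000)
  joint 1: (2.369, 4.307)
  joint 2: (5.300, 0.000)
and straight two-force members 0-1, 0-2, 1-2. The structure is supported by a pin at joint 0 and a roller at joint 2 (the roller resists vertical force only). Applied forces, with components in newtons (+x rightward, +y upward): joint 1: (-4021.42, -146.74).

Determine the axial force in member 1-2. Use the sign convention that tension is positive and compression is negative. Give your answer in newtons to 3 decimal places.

3873.570

N=3 nodes, M=3 members, R=3 reactions → 2N=6, M+R=6
member 0 (0-1): L=4.9155, (cx,cy)=(0.4819,0.8762)
member 1 (0-2): L=5.3000, (cx,cy)=(1.0000,0.0000)
member 2 (1-2): L=5.2097, (cx,cy)=(0.5626,-0.8267)
solve A·x = −loads:
  F[0-1] = -3822.3137 N (compression)
  F[0-2] = -2179.2858 N (compression)
  F[1-2] = +3873.5697 N (tension)
  Rx@0 = +4021.4200 N
  Ry@0 = +3349.1228 N
  Ry@2 = -3202.3828 N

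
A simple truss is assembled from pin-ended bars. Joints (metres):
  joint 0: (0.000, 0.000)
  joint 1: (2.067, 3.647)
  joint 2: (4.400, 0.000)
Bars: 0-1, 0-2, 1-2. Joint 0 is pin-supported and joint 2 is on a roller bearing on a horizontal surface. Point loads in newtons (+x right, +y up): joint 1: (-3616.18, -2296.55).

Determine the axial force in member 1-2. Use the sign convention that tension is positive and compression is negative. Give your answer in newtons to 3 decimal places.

N=3 nodes, M=3 members, R=3 reactions → 2N=6, M+R=6
member 0 (0-1): L=4.1920, (cx,cy)=(0.4931,0.8700)
member 1 (0-2): L=4.4000, (cx,cy)=(1.0000,0.0000)
member 2 (1-2): L=4.3294, (cx,cy)=(0.5389,-0.8424)
solve A·x = −loads:
  F[0-1] = -4844.9286 N (compression)
  F[0-2] = -1227.2485 N (compression)
  F[1-2] = +2277.4199 N (tension)
  Rx@0 = +3616.1800 N
  Ry@0 = +4215.0135 N
  Ry@2 = -1918.4635 N

2277.420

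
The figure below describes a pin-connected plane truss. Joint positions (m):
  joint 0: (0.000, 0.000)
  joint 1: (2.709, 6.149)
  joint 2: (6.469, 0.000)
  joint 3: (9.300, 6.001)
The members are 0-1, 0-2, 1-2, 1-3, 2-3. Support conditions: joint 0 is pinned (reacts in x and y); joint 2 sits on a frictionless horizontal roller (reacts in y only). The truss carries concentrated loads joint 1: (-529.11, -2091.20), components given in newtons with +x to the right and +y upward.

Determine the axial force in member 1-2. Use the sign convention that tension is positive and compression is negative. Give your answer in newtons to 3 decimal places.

N=4 nodes, M=5 members, R=3 reactions → 2N=8, M+R=8
member 0 (0-1): L=6.7193, (cx,cy)=(0.4032,0.9151)
member 1 (0-2): L=6.4690, (cx,cy)=(1.0000,0.0000)
member 2 (1-2): L=7.2075, (cx,cy)=(0.5217,-0.8531)
member 3 (1-3): L=6.5927, (cx,cy)=(0.9997,-0.0224)
member 4 (2-3): L=6.6353, (cx,cy)=(0.4267,0.9044)
solve A·x = −loads:
  F[0-1] = -1877.7873 N (compression)
  F[0-2] = +227.9528 N (tension)
  F[1-2] = -436.9589 N (compression)
  F[1-3] = +0.0000 N (tension)
  F[2-3] = -0.0000 N (compression)
  Rx@0 = +529.1100 N
  Ry@0 = +1718.4123 N
  Ry@2 = +372.7877 N

-436.959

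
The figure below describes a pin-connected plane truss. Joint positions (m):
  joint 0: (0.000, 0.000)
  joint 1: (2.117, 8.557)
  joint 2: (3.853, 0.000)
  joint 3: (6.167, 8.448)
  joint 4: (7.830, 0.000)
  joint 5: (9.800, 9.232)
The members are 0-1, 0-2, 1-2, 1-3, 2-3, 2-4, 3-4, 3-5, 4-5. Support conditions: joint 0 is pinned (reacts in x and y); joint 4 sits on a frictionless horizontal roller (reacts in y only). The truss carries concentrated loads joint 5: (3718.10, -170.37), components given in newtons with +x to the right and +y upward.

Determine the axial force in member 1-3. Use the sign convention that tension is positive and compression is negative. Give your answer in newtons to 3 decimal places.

2004.903

N=6 nodes, M=9 members, R=3 reactions → 2N=12, M+R=12
member 0 (0-1): L=8.8150, (cx,cy)=(0.2402,0.9707)
member 1 (0-2): L=3.8530, (cx,cy)=(1.0000,0.0000)
member 2 (1-2): L=8.7313, (cx,cy)=(0.1988,-0.9800)
member 3 (1-3): L=4.0515, (cx,cy)=(0.9996,-0.0269)
member 4 (2-3): L=8.7592, (cx,cy)=(0.2642,0.9645)
member 5 (2-4): L=3.9770, (cx,cy)=(1.0000,0.0000)
member 6 (3-4): L=8.6101, (cx,cy)=(0.1931,-0.9812)
member 7 (3-5): L=3.7166, (cx,cy)=(0.9775,0.2109)
member 8 (4-5): L=9.4398, (cx,cy)=(0.2087,0.9780)
solve A·x = −loads:
  F[0-1] = +4560.1687 N (tension)
  F[0-2] = +2622.9332 N (tension)
  F[1-2] = -4571.9261 N (compression)
  F[1-3] = +2004.9033 N (tension)
  F[2-3] = +4645.6937 N (tension)
  F[2-4] = +486.6237 N (tension)
  F[3-4] = -3646.0421 N (compression)
  F[3-5] = +4026.2886 N (tension)
  F[4-5] = -1042.6475 N (compression)
  Rx@0 = -3718.1000 N
  Ry@0 = -4426.7086 N
  Ry@4 = +4597.0786 N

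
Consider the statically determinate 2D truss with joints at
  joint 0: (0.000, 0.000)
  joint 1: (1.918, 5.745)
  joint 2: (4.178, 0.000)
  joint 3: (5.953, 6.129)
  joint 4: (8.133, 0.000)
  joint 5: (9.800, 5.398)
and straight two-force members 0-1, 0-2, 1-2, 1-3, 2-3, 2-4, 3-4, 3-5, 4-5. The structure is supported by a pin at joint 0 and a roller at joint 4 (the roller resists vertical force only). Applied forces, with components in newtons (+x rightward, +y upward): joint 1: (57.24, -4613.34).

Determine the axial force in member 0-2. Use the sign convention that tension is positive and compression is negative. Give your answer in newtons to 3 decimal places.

1220.708

N=6 nodes, M=9 members, R=3 reactions → 2N=12, M+R=12
member 0 (0-1): L=6.0567, (cx,cy)=(0.3167,0.9485)
member 1 (0-2): L=4.1780, (cx,cy)=(1.0000,0.0000)
member 2 (1-2): L=6.1735, (cx,cy)=(0.3661,-0.9306)
member 3 (1-3): L=4.0532, (cx,cy)=(0.9955,0.0947)
member 4 (2-3): L=6.3809, (cx,cy)=(0.2782,0.9605)
member 5 (2-4): L=3.9550, (cx,cy)=(1.0000,0.0000)
member 6 (3-4): L=6.5052, (cx,cy)=(0.3351,-0.9422)
member 7 (3-5): L=3.9158, (cx,cy)=(0.9824,-0.1867)
member 8 (4-5): L=5.6495, (cx,cy)=(0.2951,0.9555)
solve A·x = −loads:
  F[0-1] = -3674.0313 N (compression)
  F[0-2] = +1220.7084 N (tension)
  F[1-2] = -1289.1407 N (compression)
  F[1-3] = -752.1651 N (compression)
  F[2-3] = +1248.9496 N (tension)
  F[2-4] = +401.3541 N (tension)
  F[3-4] = -1197.6471 N (compression)
  F[3-5] = -0.0000 N (tension)
  F[4-5] = +0.0000 N (tension)
  Rx@0 = -57.2400 N
  Ry@0 = +3484.9458 N
  Ry@4 = +1128.3942 N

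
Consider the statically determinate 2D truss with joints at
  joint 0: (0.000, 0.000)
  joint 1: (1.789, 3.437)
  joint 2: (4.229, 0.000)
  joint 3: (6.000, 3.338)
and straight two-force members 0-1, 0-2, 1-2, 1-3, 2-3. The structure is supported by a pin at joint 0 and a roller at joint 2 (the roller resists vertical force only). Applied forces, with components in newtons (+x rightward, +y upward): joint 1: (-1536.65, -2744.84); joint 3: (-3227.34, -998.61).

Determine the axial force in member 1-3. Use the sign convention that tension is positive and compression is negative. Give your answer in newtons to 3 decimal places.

N=4 nodes, M=5 members, R=3 reactions → 2N=8, M+R=8
member 0 (0-1): L=3.8747, (cx,cy)=(0.4617,0.8870)
member 1 (0-2): L=4.2290, (cx,cy)=(1.0000,0.0000)
member 2 (1-2): L=4.2150, (cx,cy)=(0.5789,-0.8154)
member 3 (1-3): L=4.2122, (cx,cy)=(0.9997,-0.0235)
member 4 (2-3): L=3.7787, (cx,cy)=(0.4687,0.8834)
solve A·x = −loads:
  F[0-1] = -5593.6501 N (compression)
  F[0-2] = -2181.3444 N (compression)
  F[1-2] = +2795.5605 N (tension)
  F[1-3] = -2665.0239 N (compression)
  F[2-3] = -1201.3630 N (compression)
  Rx@0 = +4763.9900 N
  Ry@0 = +4961.7400 N
  Ry@2 = -1218.2900 N

-2665.024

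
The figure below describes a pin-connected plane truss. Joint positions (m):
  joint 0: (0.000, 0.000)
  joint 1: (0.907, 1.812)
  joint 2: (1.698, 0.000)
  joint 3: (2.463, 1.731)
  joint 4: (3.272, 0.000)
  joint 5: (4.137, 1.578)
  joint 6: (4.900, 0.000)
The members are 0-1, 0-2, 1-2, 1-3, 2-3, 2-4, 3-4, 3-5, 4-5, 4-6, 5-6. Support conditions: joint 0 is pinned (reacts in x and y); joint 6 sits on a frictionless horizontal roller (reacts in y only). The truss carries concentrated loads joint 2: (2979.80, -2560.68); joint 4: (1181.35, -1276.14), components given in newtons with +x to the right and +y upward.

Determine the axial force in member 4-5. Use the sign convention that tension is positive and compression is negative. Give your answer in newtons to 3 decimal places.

N=7 nodes, M=11 members, R=3 reactions → 2N=14, M+R=14
member 0 (0-1): L=2.0263, (cx,cy)=(0.4476,0.8942)
member 1 (0-2): L=1.6980, (cx,cy)=(1.0000,0.0000)
member 2 (1-2): L=1.9771, (cx,cy)=(0.4001,-0.9165)
member 3 (1-3): L=1.5581, (cx,cy)=(0.9986,-0.0520)
member 4 (2-3): L=1.8925, (cx,cy)=(0.4042,0.9147)
member 5 (2-4): L=1.5740, (cx,cy)=(1.0000,0.0000)
member 6 (3-4): L=1.9107, (cx,cy)=(0.4234,-0.9059)
member 7 (3-5): L=1.6810, (cx,cy)=(0.9958,-0.0910)
member 8 (4-5): L=1.7995, (cx,cy)=(0.4807,0.8769)
member 9 (4-6): L=1.6280, (cx,cy)=(1.0000,0.0000)
member 10 (5-6): L=1.7528, (cx,cy)=(0.4353,-0.9003)
solve A·x = −loads:
  F[0-1] = -2345.3895 N (compression)
  F[0-2] = +5210.9660 N (tension)
  F[1-2] = +2402.6725 N (tension)
  F[1-3] = -2013.7901 N (compression)
  F[2-3] = +392.1392 N (tension)
  F[2-4] = +3033.9043 N (tension)
  F[3-4] = -339.0550 N (compression)
  F[3-5] = -1716.1214 N (compression)
  F[4-5] = +1805.5791 N (tension)
  F[4-6] = +841.0905 N (tension)
  F[5-6] = -1932.1760 N (compression)
  Rx@0 = -4161.1500 N
  Ry@0 = +2097.3170 N
  Ry@6 = +1739.5030 N

1805.579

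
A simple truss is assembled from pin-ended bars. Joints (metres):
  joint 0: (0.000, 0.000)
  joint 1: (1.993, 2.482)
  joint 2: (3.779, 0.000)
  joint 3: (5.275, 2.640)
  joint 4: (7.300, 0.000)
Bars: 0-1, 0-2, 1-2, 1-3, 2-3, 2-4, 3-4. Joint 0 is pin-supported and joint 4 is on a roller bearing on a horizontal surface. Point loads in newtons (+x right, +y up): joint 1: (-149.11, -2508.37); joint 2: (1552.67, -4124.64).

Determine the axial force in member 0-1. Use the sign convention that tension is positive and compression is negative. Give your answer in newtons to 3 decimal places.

-4955.130

N=5 nodes, M=7 members, R=3 reactions → 2N=10, M+R=10
member 0 (0-1): L=3.1831, (cx,cy)=(0.6261,0.7797)
member 1 (0-2): L=3.7790, (cx,cy)=(1.0000,0.0000)
member 2 (1-2): L=3.0578, (cx,cy)=(0.5841,-0.8117)
member 3 (1-3): L=3.2858, (cx,cy)=(0.9988,0.0481)
member 4 (2-3): L=3.0344, (cx,cy)=(0.4930,0.8700)
member 5 (2-4): L=3.5210, (cx,cy)=(1.0000,0.0000)
member 6 (3-4): L=3.3272, (cx,cy)=(0.6086,-0.7935)
solve A·x = −loads:
  F[0-1] = -4955.1296 N (compression)
  F[0-2] = +4506.0239 N (tension)
  F[1-2] = +1444.5246 N (tension)
  F[1-3] = -3801.4703 N (compression)
  F[2-3] = +3393.1615 N (tension)
  F[2-4] = +2124.2016 N (tension)
  F[3-4] = -3490.1888 N (compression)
  Rx@0 = -1403.5600 N
  Ry@0 = +3863.6806 N
  Ry@4 = +2769.3294 N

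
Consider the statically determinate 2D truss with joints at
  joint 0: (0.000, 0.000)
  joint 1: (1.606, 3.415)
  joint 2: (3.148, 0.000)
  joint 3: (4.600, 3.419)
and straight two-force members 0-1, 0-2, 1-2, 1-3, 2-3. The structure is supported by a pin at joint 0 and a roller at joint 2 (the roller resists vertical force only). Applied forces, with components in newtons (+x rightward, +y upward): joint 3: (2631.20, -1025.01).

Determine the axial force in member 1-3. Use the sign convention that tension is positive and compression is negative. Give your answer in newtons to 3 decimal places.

3068.251

N=4 nodes, M=5 members, R=3 reactions → 2N=8, M+R=8
member 0 (0-1): L=3.7738, (cx,cy)=(0.4256,0.9049)
member 1 (0-2): L=3.1480, (cx,cy)=(1.0000,0.0000)
member 2 (1-2): L=3.7470, (cx,cy)=(0.4115,-0.9114)
member 3 (1-3): L=2.9940, (cx,cy)=(1.0000,0.0013)
member 4 (2-3): L=3.7145, (cx,cy)=(0.3909,0.9204)
solve A·x = −loads:
  F[0-1] = +3680.3989 N (tension)
  F[0-2] = +1064.9425 N (tension)
  F[1-2] = -3649.7755 N (compression)
  F[1-3] = +3068.2506 N (tension)
  F[2-3] = -1118.0682 N (compression)
  Rx@0 = -2631.2000 N
  Ry@0 = -3330.4915 N
  Ry@2 = +4355.5015 N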